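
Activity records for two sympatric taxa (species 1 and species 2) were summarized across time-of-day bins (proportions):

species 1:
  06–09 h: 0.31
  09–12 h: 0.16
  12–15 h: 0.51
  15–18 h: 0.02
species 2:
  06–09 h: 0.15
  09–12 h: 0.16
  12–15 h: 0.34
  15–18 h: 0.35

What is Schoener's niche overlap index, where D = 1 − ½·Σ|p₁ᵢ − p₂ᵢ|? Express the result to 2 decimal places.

Σ|p₁ᵢ − p₂ᵢ| = 0.16 + 0.00 + 0.17 + 0.33 = 0.66
D = 1 − ½ × 0.66 = 1 − 0.330 = 0.6700

0.67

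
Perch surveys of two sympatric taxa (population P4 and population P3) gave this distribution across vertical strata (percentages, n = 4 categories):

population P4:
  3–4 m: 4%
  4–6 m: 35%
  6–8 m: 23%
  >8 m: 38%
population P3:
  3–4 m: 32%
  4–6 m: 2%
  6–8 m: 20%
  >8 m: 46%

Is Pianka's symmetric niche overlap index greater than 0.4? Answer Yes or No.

Convert percentages to proportions (divide by 100).
Σ p₁ᵢp₂ᵢ = 0.0128 + 0.0070 + 0.0460 + 0.1748 = 0.2406
Σp_1ᵢ² = 0.04² + 0.35² + 0.23² + 0.38² = 0.0016 + 0.1225 + 0.0529 + 0.1444 = 0.3214
Σp_2ᵢ² = 0.32² + 0.02² + 0.20² + 0.46² = 0.1024 + 0.0004 + 0.0400 + 0.2116 = 0.3544
O = 0.2406 / √(0.3214 × 0.3544) = 0.2406 / 0.33750 = 0.7129
O = 0.7129 > 0.4 → Yes.

Yes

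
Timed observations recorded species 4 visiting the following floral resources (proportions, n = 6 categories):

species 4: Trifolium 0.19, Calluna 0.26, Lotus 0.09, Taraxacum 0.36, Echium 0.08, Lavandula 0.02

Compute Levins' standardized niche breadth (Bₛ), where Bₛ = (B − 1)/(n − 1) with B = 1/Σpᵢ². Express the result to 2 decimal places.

0.61

Σpᵢ² = 0.19² + 0.26² + 0.09² + 0.36² + 0.08² + 0.02² = 0.0361 + 0.0676 + 0.0081 + 0.1296 + 0.0064 + 0.0004 = 0.2482
B = 1 / 0.2482 = 4.0290
Bₛ = (B − 1)/(n − 1) = (4.0290 − 1)/(6 − 1) = 3.0290/5 = 0.6058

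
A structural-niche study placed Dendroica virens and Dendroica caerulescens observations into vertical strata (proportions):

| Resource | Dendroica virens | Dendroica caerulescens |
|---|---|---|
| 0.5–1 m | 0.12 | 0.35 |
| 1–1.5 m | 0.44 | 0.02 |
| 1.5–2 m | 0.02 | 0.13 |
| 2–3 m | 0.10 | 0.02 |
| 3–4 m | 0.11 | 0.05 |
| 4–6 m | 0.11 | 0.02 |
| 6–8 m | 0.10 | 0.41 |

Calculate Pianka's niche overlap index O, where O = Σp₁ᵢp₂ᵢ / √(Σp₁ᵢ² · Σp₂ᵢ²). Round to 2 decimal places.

0.37

Σ p₁ᵢp₂ᵢ = 0.0420 + 0.0088 + 0.0026 + 0.0020 + 0.0055 + 0.0022 + 0.0410 = 0.1041
Σp_1ᵢ² = 0.12² + 0.44² + 0.02² + 0.10² + 0.11² + 0.11² + 0.10² = 0.0144 + 0.1936 + 0.0004 + 0.0100 + 0.0121 + 0.0121 + 0.0100 = 0.2526
Σp_2ᵢ² = 0.35² + 0.02² + 0.13² + 0.02² + 0.05² + 0.02² + 0.41² = 0.1225 + 0.0004 + 0.0169 + 0.0004 + 0.0025 + 0.0004 + 0.1681 = 0.3112
O = 0.1041 / √(0.2526 × 0.3112) = 0.1041 / 0.28037 = 0.3713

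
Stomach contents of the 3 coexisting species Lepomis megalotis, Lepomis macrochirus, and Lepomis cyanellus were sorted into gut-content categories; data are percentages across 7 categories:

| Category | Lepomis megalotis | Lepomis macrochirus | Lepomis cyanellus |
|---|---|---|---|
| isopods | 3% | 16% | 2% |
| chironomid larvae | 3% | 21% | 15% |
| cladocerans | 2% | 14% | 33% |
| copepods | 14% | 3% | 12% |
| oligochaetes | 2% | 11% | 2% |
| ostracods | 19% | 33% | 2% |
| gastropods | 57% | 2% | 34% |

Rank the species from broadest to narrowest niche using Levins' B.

Convert percentages to proportions (divide by 100).
Σp_megaᵢ² = 0.03² + 0.03² + 0.02² + 0.14² + 0.02² + 0.19² + 0.57² = 0.0009 + 0.0009 + 0.0004 + 0.0196 + 0.0004 + 0.0361 + 0.3249 = 0.3832
B_mega = 1 / 0.3832 = 2.6096
Σp_macrᵢ² = 0.16² + 0.21² + 0.14² + 0.03² + 0.11² + 0.33² + 0.02² = 0.0256 + 0.0441 + 0.0196 + 0.0009 + 0.0121 + 0.1089 + 0.0004 = 0.2116
B_macr = 1 / 0.2116 = 4.7259
Σp_cyanᵢ² = 0.02² + 0.15² + 0.33² + 0.12² + 0.02² + 0.02² + 0.34² = 0.0004 + 0.0225 + 0.1089 + 0.0144 + 0.0004 + 0.0004 + 0.1156 = 0.2626
B_cyan = 1 / 0.2626 = 3.8081
Ranking by B (broadest → narrowest): Lepomis macrochirus (4.73) > Lepomis cyanellus (3.81) > Lepomis megalotis (2.61)

Lepomis macrochirus > Lepomis cyanellus > Lepomis megalotis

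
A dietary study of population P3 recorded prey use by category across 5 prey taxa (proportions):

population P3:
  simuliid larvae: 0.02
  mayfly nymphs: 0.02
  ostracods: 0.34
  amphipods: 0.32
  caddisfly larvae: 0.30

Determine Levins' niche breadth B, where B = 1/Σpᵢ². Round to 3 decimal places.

3.238

Σpᵢ² = 0.02² + 0.02² + 0.34² + 0.32² + 0.30² = 0.0004 + 0.0004 + 0.1156 + 0.1024 + 0.0900 = 0.3088
B = 1 / 0.3088 = 3.23834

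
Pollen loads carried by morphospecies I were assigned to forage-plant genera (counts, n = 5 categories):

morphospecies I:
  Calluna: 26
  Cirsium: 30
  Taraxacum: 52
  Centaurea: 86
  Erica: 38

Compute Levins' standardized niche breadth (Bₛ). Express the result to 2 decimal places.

Proportions for morphospecies I (n=232): 26/232=0.1121, 30/232=0.1293, 52/232=0.2241, 86/232=0.3707, 38/232=0.1638
Σpᵢ² = 0.1121² + 0.1293² + 0.2241² + 0.3707² + 0.1638² = 0.012566 + 0.016718 + 0.050221 + 0.137418 + 0.026830 = 0.243753
B = 1 / 0.243753 = 4.1025
Bₛ = (B − 1)/(n − 1) = (4.1025 − 1)/(5 − 1) = 3.1025/4 = 0.7756

0.78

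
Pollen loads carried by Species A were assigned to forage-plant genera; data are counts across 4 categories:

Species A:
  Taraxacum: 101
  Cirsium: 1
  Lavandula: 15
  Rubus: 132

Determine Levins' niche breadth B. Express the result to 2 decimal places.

Proportions for Species A (n=249): 101/249=0.4056, 1/249=0.0040, 15/249=0.0602, 132/249=0.5301
Σpᵢ² = 0.4056² + 0.0040² + 0.0602² + 0.5301² = 0.164511 + 0.000016 + 0.003624 + 0.281006 = 0.449157
B = 1 / 0.449157 = 2.2264

2.23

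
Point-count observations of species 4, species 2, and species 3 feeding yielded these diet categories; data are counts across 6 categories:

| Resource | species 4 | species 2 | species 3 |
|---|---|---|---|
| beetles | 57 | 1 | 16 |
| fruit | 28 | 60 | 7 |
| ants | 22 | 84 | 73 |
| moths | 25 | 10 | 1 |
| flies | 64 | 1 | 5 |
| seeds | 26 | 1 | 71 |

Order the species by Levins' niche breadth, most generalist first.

species 4 > species 3 > species 2

Proportions for species 4 (n=222): 57/222=0.2568, 28/222=0.1261, 22/222=0.0991, 25/222=0.1126, 64/222=0.2883, 26/222=0.1171
Proportions for species 2 (n=157): 1/157=0.0064, 60/157=0.3822, 84/157=0.5350, 10/157=0.0637, 1/157=0.0064, 1/157=0.0064
Proportions for species 3 (n=173): 16/173=0.0925, 7/173=0.0405, 73/173=0.4220, 1/173=0.0058, 5/173=0.0289, 71/173=0.4104
Σp_4ᵢ² = 0.2568² + 0.1261² + 0.0991² + 0.1126² + 0.2883² + 0.1171² = 0.065946 + 0.015901 + 0.009821 + 0.012679 + 0.083117 + 0.013712 = 0.201176
B_4 = 1 / 0.201176 = 4.9708
Σp_2ᵢ² = 0.0064² + 0.3822² + 0.5350² + 0.0637² + 0.0064² + 0.0064² = 0.000041 + 0.146077 + 0.286225 + 0.004058 + 0.000041 + 0.000041 = 0.436483
B_2 = 1 / 0.436483 = 2.2910
Σp_3ᵢ² = 0.0925² + 0.0405² + 0.4220² + 0.0058² + 0.0289² + 0.4104² = 0.008556 + 0.001640 + 0.178084 + 0.000034 + 0.000835 + 0.168428 = 0.357577
B_3 = 1 / 0.357577 = 2.7966
Ranking by B (broadest → narrowest): species 4 (4.97) > species 3 (2.80) > species 2 (2.29)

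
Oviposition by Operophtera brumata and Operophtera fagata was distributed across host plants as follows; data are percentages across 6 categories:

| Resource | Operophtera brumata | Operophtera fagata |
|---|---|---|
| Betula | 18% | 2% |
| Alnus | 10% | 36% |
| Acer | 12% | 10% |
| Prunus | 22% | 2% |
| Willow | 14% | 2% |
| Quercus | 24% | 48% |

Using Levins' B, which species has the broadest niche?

Operophtera brumata

Convert percentages to proportions (divide by 100).
Σp_brumᵢ² = 0.18² + 0.10² + 0.12² + 0.22² + 0.14² + 0.24² = 0.0324 + 0.0100 + 0.0144 + 0.0484 + 0.0196 + 0.0576 = 0.1824
B_brum = 1 / 0.1824 = 5.4825
Σp_fagaᵢ² = 0.02² + 0.36² + 0.10² + 0.02² + 0.02² + 0.48² = 0.0004 + 0.1296 + 0.0100 + 0.0004 + 0.0004 + 0.2304 = 0.3712
B_faga = 1 / 0.3712 = 2.6940
Highest B → broadest niche (most generalist): Operophtera brumata (B = 5.48).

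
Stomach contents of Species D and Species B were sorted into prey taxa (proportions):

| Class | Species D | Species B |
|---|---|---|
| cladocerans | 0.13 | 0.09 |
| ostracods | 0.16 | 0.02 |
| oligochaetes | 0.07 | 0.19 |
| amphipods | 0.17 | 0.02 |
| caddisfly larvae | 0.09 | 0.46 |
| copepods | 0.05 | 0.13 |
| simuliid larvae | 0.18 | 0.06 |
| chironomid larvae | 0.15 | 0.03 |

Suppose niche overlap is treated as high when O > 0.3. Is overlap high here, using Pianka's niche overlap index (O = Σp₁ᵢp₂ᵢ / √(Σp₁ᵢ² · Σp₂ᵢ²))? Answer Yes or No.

Yes

Σ p₁ᵢp₂ᵢ = 0.0117 + 0.0032 + 0.0133 + 0.0034 + 0.0414 + 0.0065 + 0.0108 + 0.0045 = 0.0948
Σp_1ᵢ² = 0.13² + 0.16² + 0.07² + 0.17² + 0.09² + 0.05² + 0.18² + 0.15² = 0.0169 + 0.0256 + 0.0049 + 0.0289 + 0.0081 + 0.0025 + 0.0324 + 0.0225 = 0.1418
Σp_2ᵢ² = 0.09² + 0.02² + 0.19² + 0.02² + 0.46² + 0.13² + 0.06² + 0.03² = 0.0081 + 0.0004 + 0.0361 + 0.0004 + 0.2116 + 0.0169 + 0.0036 + 0.0009 = 0.2780
O = 0.0948 / √(0.1418 × 0.2780) = 0.0948 / 0.19855 = 0.4775
O = 0.4775 > 0.3 → Yes.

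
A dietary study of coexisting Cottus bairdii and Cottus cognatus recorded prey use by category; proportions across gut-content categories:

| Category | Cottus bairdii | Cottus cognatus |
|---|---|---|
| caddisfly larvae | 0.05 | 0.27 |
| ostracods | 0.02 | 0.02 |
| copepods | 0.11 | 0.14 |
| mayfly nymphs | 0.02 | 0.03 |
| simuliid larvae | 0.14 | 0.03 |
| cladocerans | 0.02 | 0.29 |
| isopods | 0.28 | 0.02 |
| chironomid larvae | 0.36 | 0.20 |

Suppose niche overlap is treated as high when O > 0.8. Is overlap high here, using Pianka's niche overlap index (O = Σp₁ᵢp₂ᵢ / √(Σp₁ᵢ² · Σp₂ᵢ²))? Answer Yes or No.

Σ p₁ᵢp₂ᵢ = 0.0135 + 0.0004 + 0.0154 + 0.0006 + 0.0042 + 0.0058 + 0.0056 + 0.0720 = 0.1175
Σp_1ᵢ² = 0.05² + 0.02² + 0.11² + 0.02² + 0.14² + 0.02² + 0.28² + 0.36² = 0.0025 + 0.0004 + 0.0121 + 0.0004 + 0.0196 + 0.0004 + 0.0784 + 0.1296 = 0.2434
Σp_2ᵢ² = 0.27² + 0.02² + 0.14² + 0.03² + 0.03² + 0.29² + 0.02² + 0.20² = 0.0729 + 0.0004 + 0.0196 + 0.0009 + 0.0009 + 0.0841 + 0.0004 + 0.0400 = 0.2192
O = 0.1175 / √(0.2434 × 0.2192) = 0.1175 / 0.23098 = 0.5087
O = 0.5087 < 0.8 → No.

No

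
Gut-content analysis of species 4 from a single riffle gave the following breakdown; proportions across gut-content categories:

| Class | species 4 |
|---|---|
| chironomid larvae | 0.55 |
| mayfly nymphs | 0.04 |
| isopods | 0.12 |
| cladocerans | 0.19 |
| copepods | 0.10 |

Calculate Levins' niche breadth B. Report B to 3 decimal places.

2.743

Σpᵢ² = 0.55² + 0.04² + 0.12² + 0.19² + 0.10² = 0.3025 + 0.0016 + 0.0144 + 0.0361 + 0.0100 = 0.3646
B = 1 / 0.3646 = 2.74273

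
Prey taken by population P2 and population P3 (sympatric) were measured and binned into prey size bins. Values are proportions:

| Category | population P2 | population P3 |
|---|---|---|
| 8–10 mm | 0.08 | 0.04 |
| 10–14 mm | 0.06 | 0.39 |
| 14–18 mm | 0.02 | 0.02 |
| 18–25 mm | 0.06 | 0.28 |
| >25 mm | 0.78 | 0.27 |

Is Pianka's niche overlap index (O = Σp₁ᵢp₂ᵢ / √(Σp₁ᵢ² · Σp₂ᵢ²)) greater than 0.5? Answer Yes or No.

Σ p₁ᵢp₂ᵢ = 0.0032 + 0.0234 + 0.0004 + 0.0168 + 0.2106 = 0.2544
Σp_1ᵢ² = 0.08² + 0.06² + 0.02² + 0.06² + 0.78² = 0.0064 + 0.0036 + 0.0004 + 0.0036 + 0.6084 = 0.6224
Σp_2ᵢ² = 0.04² + 0.39² + 0.02² + 0.28² + 0.27² = 0.0016 + 0.1521 + 0.0004 + 0.0784 + 0.0729 = 0.3054
O = 0.2544 / √(0.6224 × 0.3054) = 0.2544 / 0.43598 = 0.5835
O = 0.5835 > 0.5 → Yes.

Yes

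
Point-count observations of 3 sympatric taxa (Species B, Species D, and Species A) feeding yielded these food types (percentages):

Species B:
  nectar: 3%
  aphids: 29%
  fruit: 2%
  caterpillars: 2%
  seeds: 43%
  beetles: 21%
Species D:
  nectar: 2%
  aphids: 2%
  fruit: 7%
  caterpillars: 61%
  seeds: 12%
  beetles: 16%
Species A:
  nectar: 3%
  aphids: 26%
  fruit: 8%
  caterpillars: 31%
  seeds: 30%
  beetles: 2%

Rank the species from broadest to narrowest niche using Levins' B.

Species A > Species B > Species D

Convert percentages to proportions (divide by 100).
Σp_Bᵢ² = 0.03² + 0.29² + 0.02² + 0.02² + 0.43² + 0.21² = 0.0009 + 0.0841 + 0.0004 + 0.0004 + 0.1849 + 0.0441 = 0.3148
B_B = 1 / 0.3148 = 3.1766
Σp_Dᵢ² = 0.02² + 0.02² + 0.07² + 0.61² + 0.12² + 0.16² = 0.0004 + 0.0004 + 0.0049 + 0.3721 + 0.0144 + 0.0256 = 0.4178
B_D = 1 / 0.4178 = 2.3935
Σp_Aᵢ² = 0.03² + 0.26² + 0.08² + 0.31² + 0.30² + 0.02² = 0.0009 + 0.0676 + 0.0064 + 0.0961 + 0.0900 + 0.0004 = 0.2614
B_A = 1 / 0.2614 = 3.8256
Ranking by B (broadest → narrowest): Species A (3.83) > Species B (3.18) > Species D (2.39)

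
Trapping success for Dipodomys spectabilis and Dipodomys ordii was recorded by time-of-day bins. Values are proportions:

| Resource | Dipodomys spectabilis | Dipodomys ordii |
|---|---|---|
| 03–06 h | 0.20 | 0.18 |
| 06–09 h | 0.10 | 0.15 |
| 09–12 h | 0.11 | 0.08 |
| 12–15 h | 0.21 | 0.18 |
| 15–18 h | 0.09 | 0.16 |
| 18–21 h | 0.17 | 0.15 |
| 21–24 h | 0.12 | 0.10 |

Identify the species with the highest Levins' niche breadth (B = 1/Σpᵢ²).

Σp_specᵢ² = 0.20² + 0.10² + 0.11² + 0.21² + 0.09² + 0.17² + 0.12² = 0.0400 + 0.0100 + 0.0121 + 0.0441 + 0.0081 + 0.0289 + 0.0144 = 0.1576
B_spec = 1 / 0.1576 = 6.3452
Σp_ordiᵢ² = 0.18² + 0.15² + 0.08² + 0.18² + 0.16² + 0.15² + 0.10² = 0.0324 + 0.0225 + 0.0064 + 0.0324 + 0.0256 + 0.0225 + 0.0100 = 0.1518
B_ordi = 1 / 0.1518 = 6.5876
Highest B → broadest niche (most generalist): Dipodomys ordii (B = 6.59).

Dipodomys ordii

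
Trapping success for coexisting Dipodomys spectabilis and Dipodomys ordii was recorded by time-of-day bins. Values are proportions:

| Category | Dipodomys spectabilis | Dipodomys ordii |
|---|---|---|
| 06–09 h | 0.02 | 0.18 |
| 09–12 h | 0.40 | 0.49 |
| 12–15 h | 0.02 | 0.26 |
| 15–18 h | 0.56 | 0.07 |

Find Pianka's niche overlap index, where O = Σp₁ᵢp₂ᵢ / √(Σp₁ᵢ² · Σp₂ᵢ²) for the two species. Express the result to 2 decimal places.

Σ p₁ᵢp₂ᵢ = 0.0036 + 0.1960 + 0.0052 + 0.0392 = 0.2440
Σp_1ᵢ² = 0.02² + 0.40² + 0.02² + 0.56² = 0.0004 + 0.1600 + 0.0004 + 0.3136 = 0.4744
Σp_2ᵢ² = 0.18² + 0.49² + 0.26² + 0.07² = 0.0324 + 0.2401 + 0.0676 + 0.0049 = 0.3450
O = 0.2440 / √(0.4744 × 0.3450) = 0.2440 / 0.40456 = 0.6031

0.60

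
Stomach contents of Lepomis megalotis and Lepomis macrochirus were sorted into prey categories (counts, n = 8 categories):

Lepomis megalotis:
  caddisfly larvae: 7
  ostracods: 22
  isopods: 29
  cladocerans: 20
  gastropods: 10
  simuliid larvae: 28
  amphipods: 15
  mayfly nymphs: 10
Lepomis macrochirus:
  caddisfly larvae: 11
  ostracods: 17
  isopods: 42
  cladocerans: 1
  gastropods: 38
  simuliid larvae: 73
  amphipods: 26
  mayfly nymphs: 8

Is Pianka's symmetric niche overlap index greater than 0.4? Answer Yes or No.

Yes

Proportions for Lepomis megalotis (n=141): 7/141=0.0496, 22/141=0.1560, 29/141=0.2057, 20/141=0.1418, 10/141=0.0709, 28/141=0.1986, 15/141=0.1064, 10/141=0.0709
Proportions for Lepomis macrochirus (n=216): 11/216=0.0509, 17/216=0.0787, 42/216=0.1944, 1/216=0.0046, 38/216=0.1759, 73/216=0.3380, 26/216=0.1204, 8/216=0.0370
Σ p₁ᵢp₂ᵢ = 0.002525 + 0.012277 + 0.039988 + 0.000652 + 0.012471 + 0.067127 + 0.012811 + 0.002623 = 0.150474
Σp_1ᵢ² = 0.0496² + 0.1560² + 0.2057² + 0.1418² + 0.0709² + 0.1986² + 0.1064² + 0.0709² = 0.002460 + 0.024336 + 0.042312 + 0.020107 + 0.005027 + 0.039442 + 0.011321 + 0.005027 = 0.150032
Σp_2ᵢ² = 0.0509² + 0.0787² + 0.1944² + 0.0046² + 0.1759² + 0.3380² + 0.1204² + 0.0370² = 0.002591 + 0.006194 + 0.037791 + 0.000021 + 0.030941 + 0.114244 + 0.014496 + 0.001369 = 0.207647
O = 0.150474 / √(0.150032 × 0.207647) = 0.150474 / 0.1765041 = 0.8525
O = 0.8525 > 0.4 → Yes.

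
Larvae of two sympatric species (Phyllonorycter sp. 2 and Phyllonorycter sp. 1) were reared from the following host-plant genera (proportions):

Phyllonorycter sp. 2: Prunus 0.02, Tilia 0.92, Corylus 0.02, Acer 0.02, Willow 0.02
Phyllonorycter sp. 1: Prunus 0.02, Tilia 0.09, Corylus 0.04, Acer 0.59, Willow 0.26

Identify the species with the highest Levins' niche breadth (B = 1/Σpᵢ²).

Phyllonorycter sp. 1

Σp_2ᵢ² = 0.02² + 0.92² + 0.02² + 0.02² + 0.02² = 0.0004 + 0.8464 + 0.0004 + 0.0004 + 0.0004 = 0.8480
B_2 = 1 / 0.8480 = 1.1792
Σp_1ᵢ² = 0.02² + 0.09² + 0.04² + 0.59² + 0.26² = 0.0004 + 0.0081 + 0.0016 + 0.3481 + 0.0676 = 0.4258
B_1 = 1 / 0.4258 = 2.3485
Highest B → broadest niche (most generalist): Phyllonorycter sp. 1 (B = 2.35).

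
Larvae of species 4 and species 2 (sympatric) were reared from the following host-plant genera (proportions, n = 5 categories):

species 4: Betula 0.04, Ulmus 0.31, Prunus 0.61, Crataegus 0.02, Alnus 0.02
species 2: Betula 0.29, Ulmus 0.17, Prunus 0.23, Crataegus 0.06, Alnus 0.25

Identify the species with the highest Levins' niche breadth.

Σp_4ᵢ² = 0.04² + 0.31² + 0.61² + 0.02² + 0.02² = 0.0016 + 0.0961 + 0.3721 + 0.0004 + 0.0004 = 0.4706
B_4 = 1 / 0.4706 = 2.1249
Σp_2ᵢ² = 0.29² + 0.17² + 0.23² + 0.06² + 0.25² = 0.0841 + 0.0289 + 0.0529 + 0.0036 + 0.0625 = 0.2320
B_2 = 1 / 0.2320 = 4.3103
Highest B → broadest niche (most generalist): species 2 (B = 4.31).

species 2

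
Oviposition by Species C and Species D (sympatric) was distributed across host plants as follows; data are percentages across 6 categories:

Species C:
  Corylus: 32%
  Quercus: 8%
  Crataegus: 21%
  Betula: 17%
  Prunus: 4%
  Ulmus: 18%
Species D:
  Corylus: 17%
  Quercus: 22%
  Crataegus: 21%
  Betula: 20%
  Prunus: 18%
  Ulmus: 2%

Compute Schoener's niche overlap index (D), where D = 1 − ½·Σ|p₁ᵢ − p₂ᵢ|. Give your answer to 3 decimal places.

Convert percentages to proportions (divide by 100).
Σ|p₁ᵢ − p₂ᵢ| = 0.15 + 0.14 + 0.00 + 0.03 + 0.14 + 0.16 = 0.62
D = 1 − ½ × 0.62 = 1 − 0.310 = 0.69000

0.690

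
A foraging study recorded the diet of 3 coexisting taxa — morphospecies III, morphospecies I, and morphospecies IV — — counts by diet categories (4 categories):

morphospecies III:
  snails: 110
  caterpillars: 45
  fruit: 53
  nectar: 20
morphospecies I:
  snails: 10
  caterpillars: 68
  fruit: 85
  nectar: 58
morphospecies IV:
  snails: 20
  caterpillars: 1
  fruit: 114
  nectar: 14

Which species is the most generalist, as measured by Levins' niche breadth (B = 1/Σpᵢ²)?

morphospecies I

Proportions for morphospecies III (n=228): 110/228=0.4825, 45/228=0.1974, 53/228=0.2325, 20/228=0.0877
Proportions for morphospecies I (n=221): 10/221=0.0452, 68/221=0.3077, 85/221=0.3846, 58/221=0.2624
Proportions for morphospecies IV (n=149): 20/149=0.1342, 1/149=0.0067, 114/149=0.7651, 14/149=0.0940
Σp_IIIᵢ² = 0.4825² + 0.1974² + 0.2325² + 0.0877² = 0.232806 + 0.038967 + 0.054056 + 0.007691 = 0.333520
B_III = 1 / 0.333520 = 2.9983
Σp_Iᵢ² = 0.0452² + 0.3077² + 0.3846² + 0.2624² = 0.002043 + 0.094679 + 0.147917 + 0.068854 = 0.313493
B_I = 1 / 0.313493 = 3.1899
Σp_IVᵢ² = 0.1342² + 0.0067² + 0.7651² + 0.0940² = 0.018010 + 0.000045 + 0.585378 + 0.008836 = 0.612269
B_IV = 1 / 0.612269 = 1.6333
Highest B → broadest niche (most generalist): morphospecies I (B = 3.19).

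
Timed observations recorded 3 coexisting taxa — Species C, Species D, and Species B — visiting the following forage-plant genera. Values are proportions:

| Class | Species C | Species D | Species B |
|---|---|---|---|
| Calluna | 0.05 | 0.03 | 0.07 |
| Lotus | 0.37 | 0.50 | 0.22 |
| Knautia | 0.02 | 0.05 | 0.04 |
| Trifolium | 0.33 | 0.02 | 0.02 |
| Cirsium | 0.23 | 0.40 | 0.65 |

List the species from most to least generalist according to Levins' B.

Species C > Species D > Species B

Σp_Cᵢ² = 0.05² + 0.37² + 0.02² + 0.33² + 0.23² = 0.0025 + 0.1369 + 0.0004 + 0.1089 + 0.0529 = 0.3016
B_C = 1 / 0.3016 = 3.3156
Σp_Dᵢ² = 0.03² + 0.50² + 0.05² + 0.02² + 0.40² = 0.0009 + 0.2500 + 0.0025 + 0.0004 + 0.1600 = 0.4138
B_D = 1 / 0.4138 = 2.4166
Σp_Bᵢ² = 0.07² + 0.22² + 0.04² + 0.02² + 0.65² = 0.0049 + 0.0484 + 0.0016 + 0.0004 + 0.4225 = 0.4778
B_B = 1 / 0.4778 = 2.0929
Ranking by B (broadest → narrowest): Species C (3.32) > Species D (2.42) > Species B (2.09)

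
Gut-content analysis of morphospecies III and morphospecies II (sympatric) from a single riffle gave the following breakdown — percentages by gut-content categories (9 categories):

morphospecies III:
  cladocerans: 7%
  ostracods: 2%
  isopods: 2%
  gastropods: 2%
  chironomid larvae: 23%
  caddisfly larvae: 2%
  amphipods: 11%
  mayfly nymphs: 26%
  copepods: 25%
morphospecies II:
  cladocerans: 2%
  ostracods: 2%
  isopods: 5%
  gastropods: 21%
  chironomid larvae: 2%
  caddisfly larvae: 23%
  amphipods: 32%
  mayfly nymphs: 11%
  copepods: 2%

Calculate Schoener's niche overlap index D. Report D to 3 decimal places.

Convert percentages to proportions (divide by 100).
Σ|p₁ᵢ − p₂ᵢ| = 0.05 + 0.00 + 0.03 + 0.19 + 0.21 + 0.21 + 0.21 + 0.15 + 0.23 = 1.28
D = 1 − ½ × 1.28 = 1 − 0.640 = 0.36000

0.360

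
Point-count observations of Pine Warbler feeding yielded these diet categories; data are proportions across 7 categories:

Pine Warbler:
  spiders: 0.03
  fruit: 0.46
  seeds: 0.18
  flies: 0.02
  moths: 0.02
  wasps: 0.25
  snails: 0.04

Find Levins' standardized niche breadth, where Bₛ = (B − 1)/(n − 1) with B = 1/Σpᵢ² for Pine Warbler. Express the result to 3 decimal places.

0.371

Σpᵢ² = 0.03² + 0.46² + 0.18² + 0.02² + 0.02² + 0.25² + 0.04² = 0.0009 + 0.2116 + 0.0324 + 0.0004 + 0.0004 + 0.0625 + 0.0016 = 0.3098
B = 1 / 0.3098 = 3.22789
Bₛ = (B − 1)/(n − 1) = (3.22789 − 1)/(7 − 1) = 2.22789/6 = 0.37132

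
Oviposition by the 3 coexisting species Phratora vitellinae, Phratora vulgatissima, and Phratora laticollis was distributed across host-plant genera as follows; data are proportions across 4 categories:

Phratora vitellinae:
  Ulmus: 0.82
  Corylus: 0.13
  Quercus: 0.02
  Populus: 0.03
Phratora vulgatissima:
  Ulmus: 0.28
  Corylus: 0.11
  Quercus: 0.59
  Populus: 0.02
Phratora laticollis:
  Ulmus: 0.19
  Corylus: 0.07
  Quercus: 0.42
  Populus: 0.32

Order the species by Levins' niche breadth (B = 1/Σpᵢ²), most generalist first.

Σp_viteᵢ² = 0.82² + 0.13² + 0.02² + 0.03² = 0.6724 + 0.0169 + 0.0004 + 0.0009 = 0.6906
B_vite = 1 / 0.6906 = 1.4480
Σp_vulgᵢ² = 0.28² + 0.11² + 0.59² + 0.02² = 0.0784 + 0.0121 + 0.3481 + 0.0004 = 0.4390
B_vulg = 1 / 0.4390 = 2.2779
Σp_latiᵢ² = 0.19² + 0.07² + 0.42² + 0.32² = 0.0361 + 0.0049 + 0.1764 + 0.1024 = 0.3198
B_lati = 1 / 0.3198 = 3.1270
Ranking by B (broadest → narrowest): Phratora laticollis (3.13) > Phratora vulgatissima (2.28) > Phratora vitellinae (1.45)

Phratora laticollis > Phratora vulgatissima > Phratora vitellinae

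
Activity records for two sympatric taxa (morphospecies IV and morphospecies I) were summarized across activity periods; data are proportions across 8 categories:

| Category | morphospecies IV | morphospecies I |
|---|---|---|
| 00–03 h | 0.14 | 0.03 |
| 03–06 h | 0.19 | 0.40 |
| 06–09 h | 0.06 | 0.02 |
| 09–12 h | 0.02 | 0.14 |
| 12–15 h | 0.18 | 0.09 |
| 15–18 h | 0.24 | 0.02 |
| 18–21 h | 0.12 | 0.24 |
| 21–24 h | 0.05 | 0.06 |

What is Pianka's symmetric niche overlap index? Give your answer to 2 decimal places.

0.67

Σ p₁ᵢp₂ᵢ = 0.0042 + 0.0760 + 0.0012 + 0.0028 + 0.0162 + 0.0048 + 0.0288 + 0.0030 = 0.1370
Σp_1ᵢ² = 0.14² + 0.19² + 0.06² + 0.02² + 0.18² + 0.24² + 0.12² + 0.05² = 0.0196 + 0.0361 + 0.0036 + 0.0004 + 0.0324 + 0.0576 + 0.0144 + 0.0025 = 0.1666
Σp_2ᵢ² = 0.03² + 0.40² + 0.02² + 0.14² + 0.09² + 0.02² + 0.24² + 0.06² = 0.0009 + 0.1600 + 0.0004 + 0.0196 + 0.0081 + 0.0004 + 0.0576 + 0.0036 = 0.2506
O = 0.1370 / √(0.1666 × 0.2506) = 0.1370 / 0.20433 = 0.6705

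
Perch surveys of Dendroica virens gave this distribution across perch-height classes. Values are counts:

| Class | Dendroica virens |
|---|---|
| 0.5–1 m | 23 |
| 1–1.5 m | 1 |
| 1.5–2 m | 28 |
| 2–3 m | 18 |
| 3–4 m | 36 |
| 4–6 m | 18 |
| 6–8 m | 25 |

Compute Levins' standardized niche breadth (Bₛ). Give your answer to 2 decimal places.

Proportions for Dendroica virens (n=149): 23/149=0.1544, 1/149=0.0067, 28/149=0.1879, 18/149=0.1208, 36/149=0.2416, 18/149=0.1208, 25/149=0.1678
Σpᵢ² = 0.1544² + 0.0067² + 0.1879² + 0.1208² + 0.2416² + 0.1208² + 0.1678² = 0.023839 + 0.000045 + 0.035306 + 0.014593 + 0.058371 + 0.014593 + 0.028157 = 0.174904
B = 1 / 0.174904 = 5.7174
Bₛ = (B − 1)/(n − 1) = (5.7174 − 1)/(7 − 1) = 4.7174/6 = 0.7862

0.79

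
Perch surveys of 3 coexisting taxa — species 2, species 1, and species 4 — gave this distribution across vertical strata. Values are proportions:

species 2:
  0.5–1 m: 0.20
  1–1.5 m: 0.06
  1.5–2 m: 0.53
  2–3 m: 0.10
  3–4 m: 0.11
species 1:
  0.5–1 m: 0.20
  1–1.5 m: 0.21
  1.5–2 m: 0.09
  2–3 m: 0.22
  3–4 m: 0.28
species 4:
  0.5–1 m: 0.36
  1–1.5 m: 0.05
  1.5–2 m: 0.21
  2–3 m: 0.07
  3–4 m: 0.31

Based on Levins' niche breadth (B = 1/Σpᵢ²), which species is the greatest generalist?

Σp_2ᵢ² = 0.20² + 0.06² + 0.53² + 0.10² + 0.11² = 0.0400 + 0.0036 + 0.2809 + 0.0100 + 0.0121 = 0.3466
B_2 = 1 / 0.3466 = 2.8852
Σp_1ᵢ² = 0.20² + 0.21² + 0.09² + 0.22² + 0.28² = 0.0400 + 0.0441 + 0.0081 + 0.0484 + 0.0784 = 0.2190
B_1 = 1 / 0.2190 = 4.5662
Σp_4ᵢ² = 0.36² + 0.05² + 0.21² + 0.07² + 0.31² = 0.1296 + 0.0025 + 0.0441 + 0.0049 + 0.0961 = 0.2772
B_4 = 1 / 0.2772 = 3.6075
Highest B → broadest niche (most generalist): species 1 (B = 4.57).

species 1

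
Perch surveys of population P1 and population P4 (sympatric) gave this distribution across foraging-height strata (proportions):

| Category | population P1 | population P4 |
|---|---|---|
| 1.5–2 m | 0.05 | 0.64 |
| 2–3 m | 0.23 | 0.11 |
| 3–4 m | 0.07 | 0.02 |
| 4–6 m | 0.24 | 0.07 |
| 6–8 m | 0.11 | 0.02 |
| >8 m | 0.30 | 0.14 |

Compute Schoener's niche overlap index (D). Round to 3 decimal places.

0.410

Σ|p₁ᵢ − p₂ᵢ| = 0.59 + 0.12 + 0.05 + 0.17 + 0.09 + 0.16 = 1.18
D = 1 − ½ × 1.18 = 1 − 0.590 = 0.41000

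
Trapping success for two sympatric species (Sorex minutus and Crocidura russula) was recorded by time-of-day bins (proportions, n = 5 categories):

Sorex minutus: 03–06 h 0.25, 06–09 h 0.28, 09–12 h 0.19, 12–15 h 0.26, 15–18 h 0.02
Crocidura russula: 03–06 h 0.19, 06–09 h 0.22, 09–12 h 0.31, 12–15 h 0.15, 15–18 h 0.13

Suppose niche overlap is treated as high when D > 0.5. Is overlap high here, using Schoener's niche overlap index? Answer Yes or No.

Yes

Σ|p₁ᵢ − p₂ᵢ| = 0.06 + 0.06 + 0.12 + 0.11 + 0.11 = 0.46
D = 1 − ½ × 0.46 = 1 − 0.230 = 0.7700
D = 0.7700 > 0.5 → Yes.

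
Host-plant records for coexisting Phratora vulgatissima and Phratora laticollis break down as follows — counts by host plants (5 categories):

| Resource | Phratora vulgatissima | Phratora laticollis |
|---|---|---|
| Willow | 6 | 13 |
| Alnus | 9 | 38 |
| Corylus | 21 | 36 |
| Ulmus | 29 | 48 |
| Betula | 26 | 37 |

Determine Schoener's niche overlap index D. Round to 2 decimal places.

Proportions for Phratora vulgatissima (n=91): 6/91=0.0659, 9/91=0.0989, 21/91=0.2308, 29/91=0.3187, 26/91=0.2857
Proportions for Phratora laticollis (n=172): 13/172=0.0756, 38/172=0.2209, 36/172=0.2093, 48/172=0.2791, 37/172=0.2151
Σ|p₁ᵢ − p₂ᵢ| = 0.0097 + 0.1220 + 0.0215 + 0.0396 + 0.0706 = 0.2634
D = 1 − ½ × 0.2634 = 1 − 0.13170 = 0.86830

0.87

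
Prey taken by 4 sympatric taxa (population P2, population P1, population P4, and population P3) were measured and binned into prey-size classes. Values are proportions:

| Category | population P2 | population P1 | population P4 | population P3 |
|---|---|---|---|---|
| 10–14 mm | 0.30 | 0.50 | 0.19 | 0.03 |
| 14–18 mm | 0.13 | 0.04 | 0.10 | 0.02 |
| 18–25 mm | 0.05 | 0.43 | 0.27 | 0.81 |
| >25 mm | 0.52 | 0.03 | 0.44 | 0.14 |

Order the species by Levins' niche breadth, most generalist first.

Σp_P2ᵢ² = 0.30² + 0.13² + 0.05² + 0.52² = 0.0900 + 0.0169 + 0.0025 + 0.2704 = 0.3798
B_P2 = 1 / 0.3798 = 2.6330
Σp_P1ᵢ² = 0.50² + 0.04² + 0.43² + 0.03² = 0.2500 + 0.0016 + 0.1849 + 0.0009 = 0.4374
B_P1 = 1 / 0.4374 = 2.2862
Σp_P4ᵢ² = 0.19² + 0.10² + 0.27² + 0.44² = 0.0361 + 0.0100 + 0.0729 + 0.1936 = 0.3126
B_P4 = 1 / 0.3126 = 3.1990
Σp_P3ᵢ² = 0.03² + 0.02² + 0.81² + 0.14² = 0.0009 + 0.0004 + 0.6561 + 0.0196 = 0.6770
B_P3 = 1 / 0.6770 = 1.4771
Ranking by B (broadest → narrowest): population P4 (3.20) > population P2 (2.63) > population P1 (2.29) > population P3 (1.48)

population P4 > population P2 > population P1 > population P3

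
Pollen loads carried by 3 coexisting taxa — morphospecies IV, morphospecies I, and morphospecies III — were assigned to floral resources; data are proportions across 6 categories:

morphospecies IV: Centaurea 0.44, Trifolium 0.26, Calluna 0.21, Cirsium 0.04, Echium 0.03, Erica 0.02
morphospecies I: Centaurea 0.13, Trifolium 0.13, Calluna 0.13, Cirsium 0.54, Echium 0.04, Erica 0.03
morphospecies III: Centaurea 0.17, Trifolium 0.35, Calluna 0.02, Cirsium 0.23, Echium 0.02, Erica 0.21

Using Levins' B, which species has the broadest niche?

morphospecies III

Σp_IVᵢ² = 0.44² + 0.26² + 0.21² + 0.04² + 0.03² + 0.02² = 0.1936 + 0.0676 + 0.0441 + 0.0016 + 0.0009 + 0.0004 = 0.3082
B_IV = 1 / 0.3082 = 3.2446
Σp_Iᵢ² = 0.13² + 0.13² + 0.13² + 0.54² + 0.04² + 0.03² = 0.0169 + 0.0169 + 0.0169 + 0.2916 + 0.0016 + 0.0009 = 0.3448
B_I = 1 / 0.3448 = 2.9002
Σp_IIIᵢ² = 0.17² + 0.35² + 0.02² + 0.23² + 0.02² + 0.21² = 0.0289 + 0.1225 + 0.0004 + 0.0529 + 0.0004 + 0.0441 = 0.2492
B_III = 1 / 0.2492 = 4.0128
Highest B → broadest niche (most generalist): morphospecies III (B = 4.01).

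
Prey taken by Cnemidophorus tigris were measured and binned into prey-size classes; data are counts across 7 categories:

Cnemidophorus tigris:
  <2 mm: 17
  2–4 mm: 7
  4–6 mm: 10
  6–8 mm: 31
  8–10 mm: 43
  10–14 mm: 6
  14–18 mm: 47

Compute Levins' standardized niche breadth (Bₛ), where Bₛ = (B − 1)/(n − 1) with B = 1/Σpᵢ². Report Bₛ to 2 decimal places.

Proportions for Cnemidophorus tigris (n=161): 17/161=0.1056, 7/161=0.0435, 10/161=0.0621, 31/161=0.1925, 43/161=0.2671, 6/161=0.0373, 47/161=0.2919
Σpᵢ² = 0.1056² + 0.0435² + 0.0621² + 0.1925² + 0.2671² + 0.0373² + 0.2919² = 0.011151 + 0.001892 + 0.003856 + 0.037056 + 0.071342 + 0.001391 + 0.085206 = 0.211894
B = 1 / 0.211894 = 4.7193
Bₛ = (B − 1)/(n − 1) = (4.7193 − 1)/(7 − 1) = 3.7193/6 = 0.6199

0.62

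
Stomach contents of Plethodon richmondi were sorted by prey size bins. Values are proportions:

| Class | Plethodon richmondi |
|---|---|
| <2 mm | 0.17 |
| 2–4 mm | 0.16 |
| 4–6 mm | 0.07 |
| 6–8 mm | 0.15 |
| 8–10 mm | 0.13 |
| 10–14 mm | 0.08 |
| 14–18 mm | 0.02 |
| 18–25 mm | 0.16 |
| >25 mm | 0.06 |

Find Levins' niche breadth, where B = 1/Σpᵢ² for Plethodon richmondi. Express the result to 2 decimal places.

7.42

Σpᵢ² = 0.17² + 0.16² + 0.07² + 0.15² + 0.13² + 0.08² + 0.02² + 0.16² + 0.06² = 0.0289 + 0.0256 + 0.0049 + 0.0225 + 0.0169 + 0.0064 + 0.0004 + 0.0256 + 0.0036 = 0.1348
B = 1 / 0.1348 = 7.4184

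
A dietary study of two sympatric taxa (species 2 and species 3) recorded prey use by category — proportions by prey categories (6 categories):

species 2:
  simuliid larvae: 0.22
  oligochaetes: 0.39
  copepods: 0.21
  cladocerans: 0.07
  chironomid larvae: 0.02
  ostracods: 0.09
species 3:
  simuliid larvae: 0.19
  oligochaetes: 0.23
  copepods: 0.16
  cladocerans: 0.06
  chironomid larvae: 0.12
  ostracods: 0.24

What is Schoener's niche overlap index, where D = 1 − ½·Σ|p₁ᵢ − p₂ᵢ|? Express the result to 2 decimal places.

0.75

Σ|p₁ᵢ − p₂ᵢ| = 0.03 + 0.16 + 0.05 + 0.01 + 0.10 + 0.15 = 0.50
D = 1 − ½ × 0.50 = 1 − 0.250 = 0.7500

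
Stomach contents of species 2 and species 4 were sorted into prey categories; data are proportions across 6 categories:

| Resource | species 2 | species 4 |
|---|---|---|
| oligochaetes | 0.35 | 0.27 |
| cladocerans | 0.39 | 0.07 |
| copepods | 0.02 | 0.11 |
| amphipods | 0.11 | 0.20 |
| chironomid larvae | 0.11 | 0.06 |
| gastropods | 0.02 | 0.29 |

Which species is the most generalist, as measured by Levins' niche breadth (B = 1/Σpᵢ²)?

species 4

Σp_2ᵢ² = 0.35² + 0.39² + 0.02² + 0.11² + 0.11² + 0.02² = 0.1225 + 0.1521 + 0.0004 + 0.0121 + 0.0121 + 0.0004 = 0.2996
B_2 = 1 / 0.2996 = 3.3378
Σp_4ᵢ² = 0.27² + 0.07² + 0.11² + 0.20² + 0.06² + 0.29² = 0.0729 + 0.0049 + 0.0121 + 0.0400 + 0.0036 + 0.0841 = 0.2176
B_4 = 1 / 0.2176 = 4.5956
Highest B → broadest niche (most generalist): species 4 (B = 4.60).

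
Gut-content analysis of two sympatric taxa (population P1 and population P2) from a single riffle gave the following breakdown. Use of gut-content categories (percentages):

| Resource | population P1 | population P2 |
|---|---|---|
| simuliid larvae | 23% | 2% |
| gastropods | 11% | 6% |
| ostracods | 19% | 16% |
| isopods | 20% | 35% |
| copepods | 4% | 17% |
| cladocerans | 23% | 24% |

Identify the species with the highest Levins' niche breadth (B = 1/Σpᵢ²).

population P1

Convert percentages to proportions (divide by 100).
Σp_P1ᵢ² = 0.23² + 0.11² + 0.19² + 0.20² + 0.04² + 0.23² = 0.0529 + 0.0121 + 0.0361 + 0.0400 + 0.0016 + 0.0529 = 0.1956
B_P1 = 1 / 0.1956 = 5.1125
Σp_P2ᵢ² = 0.02² + 0.06² + 0.16² + 0.35² + 0.17² + 0.24² = 0.0004 + 0.0036 + 0.0256 + 0.1225 + 0.0289 + 0.0576 = 0.2386
B_P2 = 1 / 0.2386 = 4.1911
Highest B → broadest niche (most generalist): population P1 (B = 5.11).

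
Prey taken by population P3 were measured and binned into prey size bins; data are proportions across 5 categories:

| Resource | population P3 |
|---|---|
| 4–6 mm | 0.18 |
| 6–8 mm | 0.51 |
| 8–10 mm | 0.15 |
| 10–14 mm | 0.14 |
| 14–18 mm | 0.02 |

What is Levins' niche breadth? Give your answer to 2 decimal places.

2.99

Σpᵢ² = 0.18² + 0.51² + 0.15² + 0.14² + 0.02² = 0.0324 + 0.2601 + 0.0225 + 0.0196 + 0.0004 = 0.3350
B = 1 / 0.3350 = 2.9851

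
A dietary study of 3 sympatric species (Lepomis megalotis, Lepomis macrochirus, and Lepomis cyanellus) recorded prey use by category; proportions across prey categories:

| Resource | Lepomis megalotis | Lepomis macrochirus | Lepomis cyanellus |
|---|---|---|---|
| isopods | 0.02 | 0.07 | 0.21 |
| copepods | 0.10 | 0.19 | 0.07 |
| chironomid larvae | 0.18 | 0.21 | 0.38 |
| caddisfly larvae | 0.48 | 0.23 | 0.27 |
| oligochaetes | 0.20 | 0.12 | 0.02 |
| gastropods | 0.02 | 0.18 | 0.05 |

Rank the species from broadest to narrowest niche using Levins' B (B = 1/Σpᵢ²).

Lepomis macrochirus > Lepomis cyanellus > Lepomis megalotis

Σp_megaᵢ² = 0.02² + 0.10² + 0.18² + 0.48² + 0.20² + 0.02² = 0.0004 + 0.0100 + 0.0324 + 0.2304 + 0.0400 + 0.0004 = 0.3136
B_mega = 1 / 0.3136 = 3.1888
Σp_macrᵢ² = 0.07² + 0.19² + 0.21² + 0.23² + 0.12² + 0.18² = 0.0049 + 0.0361 + 0.0441 + 0.0529 + 0.0144 + 0.0324 = 0.1848
B_macr = 1 / 0.1848 = 5.4113
Σp_cyanᵢ² = 0.21² + 0.07² + 0.38² + 0.27² + 0.02² + 0.05² = 0.0441 + 0.0049 + 0.1444 + 0.0729 + 0.0004 + 0.0025 = 0.2692
B_cyan = 1 / 0.2692 = 3.7147
Ranking by B (broadest → narrowest): Lepomis macrochirus (5.41) > Lepomis cyanellus (3.71) > Lepomis megalotis (3.19)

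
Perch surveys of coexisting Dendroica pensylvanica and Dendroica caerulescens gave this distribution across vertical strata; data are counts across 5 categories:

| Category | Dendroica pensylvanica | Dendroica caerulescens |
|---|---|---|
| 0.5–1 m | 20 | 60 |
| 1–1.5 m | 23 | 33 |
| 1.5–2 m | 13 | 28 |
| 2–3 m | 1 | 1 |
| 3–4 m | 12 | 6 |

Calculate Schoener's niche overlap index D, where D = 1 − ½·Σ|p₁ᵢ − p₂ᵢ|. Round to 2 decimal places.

Proportions for Dendroica pensylvanica (n=69): 20/69=0.2899, 23/69=0.3333, 13/69=0.1884, 1/69=0.0145, 12/69=0.1739
Proportions for Dendroica caerulescens (n=128): 60/128=0.4688, 33/128=0.2578, 28/128=0.2188, 1/128=0.0078, 6/128=0.0469
Σ|p₁ᵢ − p₂ᵢ| = 0.1789 + 0.0755 + 0.0304 + 0.0067 + 0.1270 = 0.4185
D = 1 − ½ × 0.4185 = 1 − 0.20925 = 0.79075

0.79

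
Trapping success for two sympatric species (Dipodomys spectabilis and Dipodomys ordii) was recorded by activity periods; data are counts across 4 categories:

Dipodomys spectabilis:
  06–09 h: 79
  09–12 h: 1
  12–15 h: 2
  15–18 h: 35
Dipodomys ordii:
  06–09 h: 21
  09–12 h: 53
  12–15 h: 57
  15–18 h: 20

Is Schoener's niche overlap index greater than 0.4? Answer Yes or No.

No

Proportions for Dipodomys spectabilis (n=117): 79/117=0.6752, 1/117=0.0085, 2/117=0.0171, 35/117=0.2991
Proportions for Dipodomys ordii (n=151): 21/151=0.1391, 53/151=0.3510, 57/151=0.3775, 20/151=0.1325
Σ|p₁ᵢ − p₂ᵢ| = 0.5361 + 0.3425 + 0.3604 + 0.1666 = 1.4056
D = 1 − ½ × 1.4056 = 1 − 0.70280 = 0.29720
D = 0.29720 < 0.4 → No.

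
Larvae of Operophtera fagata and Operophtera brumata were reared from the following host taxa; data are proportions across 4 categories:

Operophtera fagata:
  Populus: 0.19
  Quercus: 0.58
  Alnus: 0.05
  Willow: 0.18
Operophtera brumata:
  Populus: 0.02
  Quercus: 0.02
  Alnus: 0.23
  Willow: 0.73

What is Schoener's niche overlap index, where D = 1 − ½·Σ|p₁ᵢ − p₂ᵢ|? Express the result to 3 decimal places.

Σ|p₁ᵢ − p₂ᵢ| = 0.17 + 0.56 + 0.18 + 0.55 = 1.46
D = 1 − ½ × 1.46 = 1 − 0.730 = 0.27000

0.270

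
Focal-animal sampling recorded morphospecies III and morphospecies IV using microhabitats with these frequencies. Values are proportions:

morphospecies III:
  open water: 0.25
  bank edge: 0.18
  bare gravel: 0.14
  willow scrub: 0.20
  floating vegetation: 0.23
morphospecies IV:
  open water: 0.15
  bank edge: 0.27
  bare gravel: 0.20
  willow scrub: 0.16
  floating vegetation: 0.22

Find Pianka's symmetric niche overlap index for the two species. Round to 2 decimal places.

0.94

Σ p₁ᵢp₂ᵢ = 0.0375 + 0.0486 + 0.0280 + 0.0320 + 0.0506 = 0.1967
Σp_1ᵢ² = 0.25² + 0.18² + 0.14² + 0.20² + 0.23² = 0.0625 + 0.0324 + 0.0196 + 0.0400 + 0.0529 = 0.2074
Σp_2ᵢ² = 0.15² + 0.27² + 0.20² + 0.16² + 0.22² = 0.0225 + 0.0729 + 0.0400 + 0.0256 + 0.0484 = 0.2094
O = 0.1967 / √(0.2074 × 0.2094) = 0.1967 / 0.20840 = 0.9439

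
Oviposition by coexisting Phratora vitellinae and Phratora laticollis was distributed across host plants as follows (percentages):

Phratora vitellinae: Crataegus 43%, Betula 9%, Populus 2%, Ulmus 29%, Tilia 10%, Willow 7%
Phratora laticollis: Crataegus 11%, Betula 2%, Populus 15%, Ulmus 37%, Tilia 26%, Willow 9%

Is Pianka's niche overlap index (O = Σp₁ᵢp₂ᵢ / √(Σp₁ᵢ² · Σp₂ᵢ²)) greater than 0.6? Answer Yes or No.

Convert percentages to proportions (divide by 100).
Σ p₁ᵢp₂ᵢ = 0.0473 + 0.0018 + 0.0030 + 0.1073 + 0.0260 + 0.0063 = 0.1917
Σp_1ᵢ² = 0.43² + 0.09² + 0.02² + 0.29² + 0.10² + 0.07² = 0.1849 + 0.0081 + 0.0004 + 0.0841 + 0.0100 + 0.0049 = 0.2924
Σp_2ᵢ² = 0.11² + 0.02² + 0.15² + 0.37² + 0.26² + 0.09² = 0.0121 + 0.0004 + 0.0225 + 0.1369 + 0.0676 + 0.0081 = 0.2476
O = 0.1917 / √(0.2924 × 0.2476) = 0.1917 / 0.26907 = 0.7125
O = 0.7125 > 0.6 → Yes.

Yes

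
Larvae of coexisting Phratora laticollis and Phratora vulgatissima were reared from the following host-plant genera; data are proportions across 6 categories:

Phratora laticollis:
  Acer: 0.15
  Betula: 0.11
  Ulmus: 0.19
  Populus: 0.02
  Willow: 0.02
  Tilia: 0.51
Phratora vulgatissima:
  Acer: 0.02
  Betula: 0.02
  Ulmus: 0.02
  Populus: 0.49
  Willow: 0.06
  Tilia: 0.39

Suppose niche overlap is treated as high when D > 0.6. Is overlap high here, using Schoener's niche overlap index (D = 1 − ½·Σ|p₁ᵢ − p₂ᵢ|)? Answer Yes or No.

Σ|p₁ᵢ − p₂ᵢ| = 0.13 + 0.09 + 0.17 + 0.47 + 0.04 + 0.12 = 1.02
D = 1 − ½ × 1.02 = 1 − 0.510 = 0.4900
D = 0.4900 < 0.6 → No.

No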